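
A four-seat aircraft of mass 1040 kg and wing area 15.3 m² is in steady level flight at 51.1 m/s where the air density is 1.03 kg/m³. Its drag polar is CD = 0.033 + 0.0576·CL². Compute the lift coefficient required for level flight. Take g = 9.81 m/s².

CL = 0.496

In steady level flight, lift balances weight: W = mg = 1040 × 9.81 = 10202 N.
Dynamic pressure q = 0.5 × 1.03 × 51.1² = 1345 Pa.
CL = 2W/(ρv²S) = 2×10202/(1.03×51.1²×15.3) = 0.4959.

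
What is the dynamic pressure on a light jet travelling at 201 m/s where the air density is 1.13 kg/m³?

q = 22800 Pa

q = ½ρv² = ½ × 1.13 × 201² = 22800 Pa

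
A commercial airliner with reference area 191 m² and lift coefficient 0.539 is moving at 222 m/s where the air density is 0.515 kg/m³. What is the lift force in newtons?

Dynamic pressure q = ½ρv² = ½ × 0.515 × 222² = 12690 Pa.
L = q·S·CL = 12690 × 191 × 0.539 = 1.31×10^6 N ≈ 1310 kN

L = 1.31×10^6 N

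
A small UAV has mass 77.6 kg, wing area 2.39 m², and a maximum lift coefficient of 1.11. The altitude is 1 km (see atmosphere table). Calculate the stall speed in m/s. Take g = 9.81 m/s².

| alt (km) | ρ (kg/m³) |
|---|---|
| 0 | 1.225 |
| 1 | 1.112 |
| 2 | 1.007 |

V_stall = 22.7 m/s

At 1 km, from the table: ρ = 1.112 kg/m³.
At stall, lift equals weight: L = W = m·g = 77.6 × 9.81 = 761.3 N.
V_stall = √(2W/(ρ·S·CL,max)) = √(2 × 761.3 / (1.112 × 2.39 × 1.11))
V_stall = √516.1 = 22.7 m/s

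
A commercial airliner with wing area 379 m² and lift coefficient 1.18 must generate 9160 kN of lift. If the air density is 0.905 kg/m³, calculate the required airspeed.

L = ½ρv²S·CL ⇒ v = √(2L/(ρ·S·CL))
v = √(2 × 9.16×10^6 / (0.905 × 379 × 1.18)) = √45260 = 213 m/s

v = 213 m/s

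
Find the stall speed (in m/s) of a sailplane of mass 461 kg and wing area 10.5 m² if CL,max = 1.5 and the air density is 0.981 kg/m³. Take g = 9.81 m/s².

Stall occurs when L = W at CL,max. W = mg = 461 × 9.81 = 4522 N.
From L = ½ρV²S·CL,max = W: V_stall = √(2W/(ρSCL,max)) = √(2·4522/(0.981·10.5·1.5))
V_stall = √585.4 = 24.2 m/s

V_stall = 24.2 m/s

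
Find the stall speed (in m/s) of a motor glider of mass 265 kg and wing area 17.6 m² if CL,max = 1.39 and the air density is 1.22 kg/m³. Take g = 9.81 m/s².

Weight W = mg = 265 × 9.81 = 2600 N.
From L = ½ρV²S·CL,max = W: V_stall = √(2W/(ρSCL,max)) = √(2·2600/(1.22·17.6·1.39))
V_stall = √174.2 = 13.2 m/s

V_stall = 13.2 m/s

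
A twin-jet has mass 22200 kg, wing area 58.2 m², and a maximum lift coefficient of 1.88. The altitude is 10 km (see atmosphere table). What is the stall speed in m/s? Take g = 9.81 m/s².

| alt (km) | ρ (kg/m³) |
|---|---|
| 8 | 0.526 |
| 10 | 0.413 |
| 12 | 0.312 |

V_stall = 98.2 m/s

At 10 km, from the table: ρ = 0.413 kg/m³.
At stall, lift equals weight: L = W = m·g = 22200 × 9.81 = 2.178×10^5 N.
V_stall = √(2W/(ρ·S·CL,max)) = √(2 × 2.178×10^5 / (0.413 × 58.2 × 1.88))
V_stall = √9639 = 98.2 m/s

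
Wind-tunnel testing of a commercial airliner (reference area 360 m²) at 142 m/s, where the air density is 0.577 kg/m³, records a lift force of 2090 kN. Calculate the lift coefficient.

From L = ½ρv²S·CL, rearranging gives CL = 2L/(ρv²S).
CL = 2 × 2.09×10^6 / (0.577 × 142² × 360) = 0.998

CL = 0.998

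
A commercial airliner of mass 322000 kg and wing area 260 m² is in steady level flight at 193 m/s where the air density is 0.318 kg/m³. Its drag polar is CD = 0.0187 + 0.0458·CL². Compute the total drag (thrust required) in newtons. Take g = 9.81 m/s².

D = 3.26×10^5 N

Weight W = mg = 322000 × 9.81 = 3.1588×10^6 N; in level flight L = W.
q = ½ρv² = ½ × 0.318 × 193² = 5923 Pa.
Required CL = L/(qS) = 3.1588×10^6/(5923·260) = 2.051.
CD = 0.0187 + 0.0458 × 2.051² = 0.2114.
D = q·S·CD = 5923 × 260 × 0.2114 = 3.256×10^5 N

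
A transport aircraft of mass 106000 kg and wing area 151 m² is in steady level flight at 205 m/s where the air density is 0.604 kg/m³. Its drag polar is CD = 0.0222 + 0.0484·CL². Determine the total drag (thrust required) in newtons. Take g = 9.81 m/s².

D = 69900 N

Weight W = mg = 106000 × 9.81 = 1.0399×10^6 N; in level flight L = W.
Dynamic pressure q = 0.5 × 0.604 × 205² = 12690 Pa.
CL = W/(q·S) = 1.0399×10^6 / (12690 × 151) = 0.5426.
CD = 0.0222 + 0.0484 × 0.5426² = 0.03645.
D = q·S·CD = 12690 × 151 × 0.03645 = 69850 N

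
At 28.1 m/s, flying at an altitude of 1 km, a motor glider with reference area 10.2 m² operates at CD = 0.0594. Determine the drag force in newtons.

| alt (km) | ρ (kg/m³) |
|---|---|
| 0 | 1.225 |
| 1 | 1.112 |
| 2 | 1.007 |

D = 266 N

At 1 km, from the table: ρ = 1.112 kg/m³.
Dynamic pressure q = ½ρv² = ½ × 1.112 × 28.1² = 439 Pa.
D = q·S·CD = 439 × 10.2 × 0.0594 = 266 N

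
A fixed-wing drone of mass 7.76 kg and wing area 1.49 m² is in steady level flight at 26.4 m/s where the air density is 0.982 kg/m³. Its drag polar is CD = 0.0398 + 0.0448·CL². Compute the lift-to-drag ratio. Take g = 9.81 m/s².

L/D = 3.66

Level flight ⇒ L = W = m·g = 7.76 × 9.81 = 76.126 N.
Dynamic pressure q = 0.5 × 0.982 × 26.4² = 342.2 Pa.
CL = 2W/(ρv²S) = 2×76.126/(0.982×26.4²×1.49) = 0.1493.
CD = 0.0398 + 0.0448 × 0.1493² = 0.0408.
L/D = CL/CD = 0.1493 / 0.0408 = 3.66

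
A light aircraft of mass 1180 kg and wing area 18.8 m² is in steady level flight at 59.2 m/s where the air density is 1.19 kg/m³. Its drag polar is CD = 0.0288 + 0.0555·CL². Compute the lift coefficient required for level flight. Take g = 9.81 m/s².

CL = 0.295

Level flight ⇒ L = W = m·g = 1180 × 9.81 = 11576 N.
q = ½ρv² = ½ × 1.19 × 59.2² = 2085 Pa.
Required CL = L/(qS) = 11576/(2085·18.8) = 0.2953.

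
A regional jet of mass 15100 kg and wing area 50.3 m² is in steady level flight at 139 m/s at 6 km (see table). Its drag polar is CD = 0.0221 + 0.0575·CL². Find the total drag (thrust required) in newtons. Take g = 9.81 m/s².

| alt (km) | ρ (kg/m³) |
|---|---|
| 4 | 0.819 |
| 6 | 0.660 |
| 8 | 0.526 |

D = 11000 N

At 6 km, from the table: ρ = 0.660 kg/m³.
Weight W = mg = 15100 × 9.81 = 1.4813×10^5 N; in level flight L = W.
Dynamic pressure q = 0.5 × 0.66 × 139² = 6376 Pa.
CL = W/(q·S) = 1.4813×10^5 / (6376 × 50.3) = 0.4619.
CD = 0.0221 + 0.0575 × 0.4619² = 0.03437.
D = q·S·CD = 6376 × 50.3 × 0.03437 = 11020 N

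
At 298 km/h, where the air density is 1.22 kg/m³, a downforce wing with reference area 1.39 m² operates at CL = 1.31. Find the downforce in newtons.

Convert speed: v = 298 km/h ÷ 3.6 = 82.78 m/s.
Dynamic pressure q = ½ρv² = ½ × 1.22 × 82.78² = 4180 Pa.
L = q·S·CL = 4180 × 1.39 × 1.31 = 7610 N ≈ 7.61 kN

L = 7610 N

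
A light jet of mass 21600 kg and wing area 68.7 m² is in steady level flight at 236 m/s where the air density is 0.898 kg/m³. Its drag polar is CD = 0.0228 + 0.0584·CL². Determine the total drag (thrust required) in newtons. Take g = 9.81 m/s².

Weight W = mg = 21600 × 9.81 = 2.119×10^5 N; in level flight L = W.
q = ½ρv² = ½ × 0.898 × 236² = 25010 Pa.
Required CL = L/(qS) = 2.119×10^5/(25010·68.7) = 0.1233.
CD = 0.0228 + 0.0584 × 0.1233² = 0.02369.
D = q·S·CD = 25010 × 68.7 × 0.02369 = 40700 N

D = 40700 N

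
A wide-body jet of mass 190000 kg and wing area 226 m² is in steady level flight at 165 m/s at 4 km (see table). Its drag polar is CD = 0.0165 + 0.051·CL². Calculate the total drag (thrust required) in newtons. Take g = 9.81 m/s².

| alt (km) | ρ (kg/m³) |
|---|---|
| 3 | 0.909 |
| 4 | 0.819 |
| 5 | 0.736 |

D = 1.12×10^5 N

At 4 km, from the table: ρ = 0.819 kg/m³.
In steady level flight, lift balances weight: W = mg = 190000 × 9.81 = 1.8639×10^6 N.
q = ½ρv² = ½ × 0.819 × 165² = 11150 Pa.
Required CL = L/(qS) = 1.8639×10^6/(11150·226) = 0.7398.
CD = 0.0165 + 0.051 × 0.7398² = 0.04441.
D = q·S·CD = 11150 × 226 × 0.04441 = 1.119×10^5 N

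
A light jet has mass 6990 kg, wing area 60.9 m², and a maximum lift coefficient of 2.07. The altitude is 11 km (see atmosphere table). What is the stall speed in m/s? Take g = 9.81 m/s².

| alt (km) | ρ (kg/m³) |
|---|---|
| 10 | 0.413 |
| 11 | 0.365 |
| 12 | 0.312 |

At 11 km, from the table: ρ = 0.365 kg/m³.
At stall, lift equals weight: L = W = m·g = 6990 × 9.81 = 68570 N.
From L = ½ρV²S·CL,max = W: V_stall = √(2W/(ρSCL,max)) = √(2·68570/(0.365·60.9·2.07))
V_stall = √2981 = 54.6 m/s

V_stall = 54.6 m/s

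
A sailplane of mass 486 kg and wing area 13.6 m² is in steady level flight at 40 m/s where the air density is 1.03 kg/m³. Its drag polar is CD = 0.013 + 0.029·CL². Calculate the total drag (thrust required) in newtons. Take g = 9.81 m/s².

D = 205 N

Level flight ⇒ L = W = m·g = 486 × 9.81 = 4767.7 N.
Dynamic pressure q = 0.5 × 1.03 × 40² = 824 Pa.
CL = W/(q·S) = 4767.7 / (824 × 13.6) = 0.4254.
CD = 0.013 + 0.029 × 0.4254² = 0.01825.
D = q·S·CD = 824 × 13.6 × 0.01825 = 204.5 N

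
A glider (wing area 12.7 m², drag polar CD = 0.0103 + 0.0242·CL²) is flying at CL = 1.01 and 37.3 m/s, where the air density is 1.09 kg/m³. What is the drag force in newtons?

D = 337 N

CD = 0.0103 + 0.0242 × 1.01² = 0.03499
D = ½ρv²S·CD = ½ × 1.09 × 37.3² × 12.7 × 0.03499 = 337 N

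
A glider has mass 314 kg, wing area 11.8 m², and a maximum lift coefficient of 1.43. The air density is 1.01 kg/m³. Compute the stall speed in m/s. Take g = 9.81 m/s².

At stall, lift equals weight: L = W = m·g = 314 × 9.81 = 3080 N.
V_stall = √(2W/(ρ·S·CL,max)) = √(2 × 3080 / (1.01 × 11.8 × 1.43))
V_stall = √361.5 = 19 m/s

V_stall = 19 m/s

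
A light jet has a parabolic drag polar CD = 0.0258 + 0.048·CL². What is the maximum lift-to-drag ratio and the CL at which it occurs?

For CD = CD0 + K·CL², (L/D)max occurs at CL* = √(CD0/K) and equals 1/(2√(K·CD0)).
(L/D)max = 1/(2√(0.048 × 0.0258)) = 1/(2 × 0.03519) = 14.2
CL* = √(0.0258/0.048) = 0.733

(L/D)max = 14.2, at CL = 0.733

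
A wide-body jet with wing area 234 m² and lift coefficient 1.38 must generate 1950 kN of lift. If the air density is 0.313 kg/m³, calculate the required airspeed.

L = ½ρv²S·CL ⇒ v = √(2L/(ρ·S·CL))
v = √(2 × 1.95×10^6 / (0.313 × 234 × 1.38)) = √38590 = 196 m/s

v = 196 m/s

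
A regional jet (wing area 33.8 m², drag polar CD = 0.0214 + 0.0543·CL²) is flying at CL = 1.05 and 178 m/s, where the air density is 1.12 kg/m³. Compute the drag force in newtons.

D = 48700 N

CD = 0.0214 + 0.0543 × 1.05² = 0.08127
D = ½ρv²S·CD = ½ × 1.12 × 178² × 33.8 × 0.08127 = 48700 N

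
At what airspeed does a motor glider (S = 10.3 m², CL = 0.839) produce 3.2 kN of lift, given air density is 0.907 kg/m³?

L = ½ρv²S·CL ⇒ v = √(2L/(ρ·S·CL))
v = √(2 × 3200 / (0.907 × 10.3 × 0.839)) = √816.5 = 28.6 m/s

v = 28.6 m/s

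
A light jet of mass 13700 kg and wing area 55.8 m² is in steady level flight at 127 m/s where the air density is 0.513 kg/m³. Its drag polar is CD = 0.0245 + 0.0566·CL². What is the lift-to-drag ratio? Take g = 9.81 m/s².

L/D = 13.3

Weight W = mg = 13700 × 9.81 = 1.344×10^5 N; in level flight L = W.
q = ½ρv² = ½ × 0.513 × 127² = 4137 Pa.
Required CL = L/(qS) = 1.344×10^5/(4137·55.8) = 0.5822.
CD = 0.0245 + 0.0566 × 0.5822² = 0.04368.
L/D = CL/CD = 0.5822 / 0.04368 = 13.3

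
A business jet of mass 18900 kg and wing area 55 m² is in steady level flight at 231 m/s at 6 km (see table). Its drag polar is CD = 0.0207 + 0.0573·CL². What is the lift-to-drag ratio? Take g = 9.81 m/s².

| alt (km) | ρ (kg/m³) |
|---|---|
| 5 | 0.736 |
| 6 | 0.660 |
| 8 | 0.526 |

At 6 km, from the table: ρ = 0.660 kg/m³.
Level flight ⇒ L = W = m·g = 18900 × 9.81 = 1.8541×10^5 N.
q = ½ρv² = ½ × 0.66 × 231² = 17610 Pa.
CL = 2W/(ρv²S) = 2×1.8541×10^5/(0.66×231²×55) = 0.1914.
CD = 0.0207 + 0.0573 × 0.1914² = 0.0228.
L/D = CL/CD = 0.1914 / 0.0228 = 8.4

L/D = 8.4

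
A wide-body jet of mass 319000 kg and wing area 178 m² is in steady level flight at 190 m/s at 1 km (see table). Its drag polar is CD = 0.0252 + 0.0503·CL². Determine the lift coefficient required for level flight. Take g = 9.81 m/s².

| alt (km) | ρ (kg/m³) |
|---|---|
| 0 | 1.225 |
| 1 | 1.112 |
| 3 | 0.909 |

CL = 0.876

At 1 km, from the table: ρ = 1.112 kg/m³.
Weight W = mg = 319000 × 9.81 = 3.1294×10^6 N; in level flight L = W.
q = ½ρv² = ½ × 1.112 × 190² = 20070 Pa.
CL = W/(q·S) = 3.1294×10^6 / (20070 × 178) = 0.8759.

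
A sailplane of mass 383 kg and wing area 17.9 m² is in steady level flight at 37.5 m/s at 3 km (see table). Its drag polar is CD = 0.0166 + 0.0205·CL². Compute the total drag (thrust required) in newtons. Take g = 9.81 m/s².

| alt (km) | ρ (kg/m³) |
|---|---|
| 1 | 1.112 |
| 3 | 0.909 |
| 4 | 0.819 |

At 3 km, from the table: ρ = 0.909 kg/m³.
Weight W = mg = 383 × 9.81 = 3757.2 N; in level flight L = W.
Dynamic pressure q = 0.5 × 0.909 × 37.5² = 639.1 Pa.
Required CL = L/(qS) = 3757.2/(639.1·17.9) = 0.3284.
CD = 0.0166 + 0.0205 × 0.3284² = 0.01881.
D = q·S·CD = 639.1 × 17.9 × 0.01881 = 215.2 N

D = 215 N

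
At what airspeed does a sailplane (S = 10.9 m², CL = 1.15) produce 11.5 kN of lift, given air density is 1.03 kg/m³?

L = ½ρv²S·CL ⇒ v = √(2L/(ρ·S·CL))
v = √(2 × 11500 / (1.03 × 10.9 × 1.15)) = √1781 = 42.2 m/s

v = 42.2 m/s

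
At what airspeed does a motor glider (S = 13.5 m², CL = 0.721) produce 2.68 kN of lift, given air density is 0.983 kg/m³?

L = ½ρv²S·CL ⇒ v = √(2L/(ρ·S·CL))
v = √(2 × 2680 / (0.983 × 13.5 × 0.721)) = √560.2 = 23.7 m/s

v = 23.7 m/s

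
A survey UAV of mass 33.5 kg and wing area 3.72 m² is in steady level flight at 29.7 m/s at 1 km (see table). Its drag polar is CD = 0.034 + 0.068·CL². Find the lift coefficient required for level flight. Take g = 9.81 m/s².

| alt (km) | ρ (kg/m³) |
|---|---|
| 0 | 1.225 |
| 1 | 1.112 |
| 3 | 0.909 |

CL = 0.18

At 1 km, from the table: ρ = 1.112 kg/m³.
Level flight ⇒ L = W = m·g = 33.5 × 9.81 = 328.63 N.
Dynamic pressure q = 0.5 × 1.112 × 29.7² = 490.4 Pa.
CL = 2W/(ρv²S) = 2×328.63/(1.112×29.7²×3.72) = 0.1801.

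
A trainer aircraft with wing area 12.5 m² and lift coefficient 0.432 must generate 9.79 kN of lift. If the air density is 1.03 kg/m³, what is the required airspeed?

v = 59.3 m/s

L = ½ρv²S·CL ⇒ v = √(2L/(ρ·S·CL))
v = √(2 × 9790 / (1.03 × 12.5 × 0.432)) = √3520 = 59.3 m/s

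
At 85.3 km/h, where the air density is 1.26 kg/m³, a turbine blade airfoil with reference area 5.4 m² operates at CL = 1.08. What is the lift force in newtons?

L = 2060 N

Convert speed: v = 85.3 km/h ÷ 3.6 = 23.69 m/s.
L = ½ρv²S·CL = ½ × 1.26 × 23.69² × 5.4 × 1.08 = 2060 N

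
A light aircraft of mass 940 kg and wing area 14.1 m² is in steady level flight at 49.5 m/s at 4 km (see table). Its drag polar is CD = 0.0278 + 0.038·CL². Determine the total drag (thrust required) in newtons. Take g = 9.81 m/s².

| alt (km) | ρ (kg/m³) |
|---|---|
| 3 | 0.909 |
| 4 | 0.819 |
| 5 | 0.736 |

At 4 km, from the table: ρ = 0.819 kg/m³.
Level flight ⇒ L = W = m·g = 940 × 9.81 = 9221.4 N.
q = ½ρv² = ½ × 0.819 × 49.5² = 1003 Pa.
Required CL = L/(qS) = 9221.4/(1003·14.1) = 0.6518.
CD = 0.0278 + 0.038 × 0.6518² = 0.04394.
D = q·S·CD = 1003 × 14.1 × 0.04394 = 621.7 N

D = 622 N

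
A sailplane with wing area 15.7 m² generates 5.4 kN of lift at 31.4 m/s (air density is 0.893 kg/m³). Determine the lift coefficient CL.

CL = 0.781

From L = ½ρv²S·CL, rearranging gives CL = 2L/(ρv²S).
CL = 2 × 5400 / (0.893 × 31.4² × 15.7) = 0.781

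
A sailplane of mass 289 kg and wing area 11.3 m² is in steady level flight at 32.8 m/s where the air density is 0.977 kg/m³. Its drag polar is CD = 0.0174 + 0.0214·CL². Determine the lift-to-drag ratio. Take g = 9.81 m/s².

L/D = 21.4

Weight W = mg = 289 × 9.81 = 2835.1 N; in level flight L = W.
q = ½ρv² = ½ × 0.977 × 32.8² = 525.5 Pa.
CL = 2W/(ρv²S) = 2×2835.1/(0.977×32.8²×11.3) = 0.4774.
CD = 0.0174 + 0.0214 × 0.4774² = 0.02228.
L/D = CL/CD = 0.4774 / 0.02228 = 21.4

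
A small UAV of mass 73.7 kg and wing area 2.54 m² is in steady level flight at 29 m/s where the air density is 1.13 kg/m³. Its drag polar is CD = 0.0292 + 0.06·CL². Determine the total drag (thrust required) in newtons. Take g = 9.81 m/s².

Level flight ⇒ L = W = m·g = 73.7 × 9.81 = 723 N.
q = ½ρv² = ½ × 1.13 × 29² = 475.2 Pa.
CL = W/(q·S) = 723 / (475.2 × 2.54) = 0.599.
CD = 0.0292 + 0.06 × 0.599² = 0.05073.
D = q·S·CD = 475.2 × 2.54 × 0.05073 = 61.23 N

D = 61.2 N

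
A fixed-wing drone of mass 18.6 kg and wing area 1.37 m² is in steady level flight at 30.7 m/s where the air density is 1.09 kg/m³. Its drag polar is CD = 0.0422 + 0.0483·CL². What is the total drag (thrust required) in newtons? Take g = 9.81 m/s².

In steady level flight, lift balances weight: W = mg = 18.6 × 9.81 = 182.47 N.
Dynamic pressure q = 0.5 × 1.09 × 30.7² = 513.7 Pa.
CL = W/(q·S) = 182.47 / (513.7 × 1.37) = 0.2593.
CD = 0.0422 + 0.0483 × 0.2593² = 0.04545.
D = q·S·CD = 513.7 × 1.37 × 0.04545 = 31.98 N

D = 32 N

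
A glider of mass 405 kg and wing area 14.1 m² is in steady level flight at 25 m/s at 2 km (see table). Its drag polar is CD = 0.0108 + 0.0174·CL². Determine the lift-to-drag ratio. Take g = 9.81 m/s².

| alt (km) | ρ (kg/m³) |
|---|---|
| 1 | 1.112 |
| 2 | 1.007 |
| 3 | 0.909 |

L/D = 36.2

At 2 km, from the table: ρ = 1.007 kg/m³.
Level flight ⇒ L = W = m·g = 405 × 9.81 = 3973.1 N.
q = ½ρv² = ½ × 1.007 × 25² = 314.7 Pa.
Required CL = L/(qS) = 3973.1/(314.7·14.1) = 0.8954.
CD = 0.0108 + 0.0174 × 0.8954² = 0.02475.
L/D = CL/CD = 0.8954 / 0.02475 = 36.2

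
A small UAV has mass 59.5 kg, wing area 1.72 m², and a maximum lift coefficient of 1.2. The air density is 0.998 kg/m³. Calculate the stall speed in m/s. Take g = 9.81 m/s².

Stall occurs when L = W at CL,max. W = mg = 59.5 × 9.81 = 583.7 N.
V_stall = √(2W/(ρ·S·CL,max)) = √(2 × 583.7 / (0.998 × 1.72 × 1.2))
V_stall = √566.7 = 23.8 m/s

V_stall = 23.8 m/s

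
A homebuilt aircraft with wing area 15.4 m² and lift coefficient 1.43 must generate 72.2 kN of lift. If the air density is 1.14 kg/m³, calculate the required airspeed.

L = ½ρv²S·CL ⇒ v = √(2L/(ρ·S·CL))
v = √(2 × 72200 / (1.14 × 15.4 × 1.43)) = √5752 = 75.8 m/s

v = 75.8 m/s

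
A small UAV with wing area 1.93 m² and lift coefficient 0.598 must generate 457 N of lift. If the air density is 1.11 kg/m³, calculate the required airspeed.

v = 26.7 m/s

L = ½ρv²S·CL ⇒ v = √(2L/(ρ·S·CL))
v = √(2 × 457 / (1.11 × 1.93 × 0.598)) = √713.5 = 26.7 m/s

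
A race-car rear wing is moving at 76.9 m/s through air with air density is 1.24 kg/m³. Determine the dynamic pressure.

q = 3670 Pa

q = ½ρv² = ½ × 1.24 × 76.9² = 3670 Pa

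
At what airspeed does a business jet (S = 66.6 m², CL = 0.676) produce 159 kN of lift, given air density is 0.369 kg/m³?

L = ½ρv²S·CL ⇒ v = √(2L/(ρ·S·CL))
v = √(2 × 1.59×10^5 / (0.369 × 66.6 × 0.676)) = √19140 = 138 m/s

v = 138 m/s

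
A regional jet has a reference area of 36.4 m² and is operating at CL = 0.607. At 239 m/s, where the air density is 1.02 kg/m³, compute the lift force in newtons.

Dynamic pressure q = ½ρv² = ½ × 1.02 × 239² = 29130 Pa.
L = q·S·CL = 29130 × 36.4 × 0.607 = 6.44×10^5 N ≈ 644 kN

L = 6.44×10^5 N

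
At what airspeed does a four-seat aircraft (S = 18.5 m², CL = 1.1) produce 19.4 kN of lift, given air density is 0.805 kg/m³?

L = ½ρv²S·CL ⇒ v = √(2L/(ρ·S·CL))
v = √(2 × 19400 / (0.805 × 18.5 × 1.1)) = √2368 = 48.7 m/s

v = 48.7 m/s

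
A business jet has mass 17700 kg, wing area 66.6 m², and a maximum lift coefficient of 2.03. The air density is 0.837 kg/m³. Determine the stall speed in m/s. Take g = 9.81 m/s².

At stall, lift equals weight: L = W = m·g = 17700 × 9.81 = 1.736×10^5 N.
V_stall = √(2W/(ρ·S·CL,max)) = √(2 × 1.736×10^5 / (0.837 × 66.6 × 2.03))
V_stall = √3069 = 55.4 m/s

V_stall = 55.4 m/s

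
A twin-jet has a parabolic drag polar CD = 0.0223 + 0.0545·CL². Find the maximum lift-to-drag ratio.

For CD = CD0 + K·CL², (L/D)max occurs at CL* = √(CD0/K) and equals 1/(2√(K·CD0)).
(L/D)max = 1/(2√(0.0545 × 0.0223)) = 1/(2 × 0.03486) = 14.3

(L/D)max = 14.3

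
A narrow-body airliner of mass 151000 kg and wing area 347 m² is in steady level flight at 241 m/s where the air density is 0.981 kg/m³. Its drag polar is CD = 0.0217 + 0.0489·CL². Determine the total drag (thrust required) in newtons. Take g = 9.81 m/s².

In steady level flight, lift balances weight: W = mg = 151000 × 9.81 = 1.4813×10^6 N.
q = ½ρv² = ½ × 0.981 × 241² = 28490 Pa.
Required CL = L/(qS) = 1.4813×10^6/(28490·347) = 0.1498.
CD = 0.0217 + 0.0489 × 0.1498² = 0.0228.
D = q·S·CD = 28490 × 347 × 0.0228 = 2.254×10^5 N

D = 2.25×10^5 N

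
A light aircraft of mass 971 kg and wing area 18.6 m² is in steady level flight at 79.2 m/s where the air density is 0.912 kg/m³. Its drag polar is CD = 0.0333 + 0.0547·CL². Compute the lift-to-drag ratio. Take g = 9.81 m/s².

In steady level flight, lift balances weight: W = mg = 971 × 9.81 = 9525.5 N.
Dynamic pressure q = 0.5 × 0.912 × 79.2² = 2860 Pa.
Required CL = L/(qS) = 9525.5/(2860·18.6) = 0.179.
CD = 0.0333 + 0.0547 × 0.179² = 0.03505.
L/D = CL/CD = 0.179 / 0.03505 = 5.11

L/D = 5.11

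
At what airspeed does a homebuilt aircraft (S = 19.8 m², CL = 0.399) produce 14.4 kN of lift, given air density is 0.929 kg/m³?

v = 62.6 m/s

L = ½ρv²S·CL ⇒ v = √(2L/(ρ·S·CL))
v = √(2 × 14400 / (0.929 × 19.8 × 0.399)) = √3924 = 62.6 m/s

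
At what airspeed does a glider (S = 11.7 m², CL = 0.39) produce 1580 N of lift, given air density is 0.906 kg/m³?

v = 27.6 m/s

L = ½ρv²S·CL ⇒ v = √(2L/(ρ·S·CL))
v = √(2 × 1580 / (0.906 × 11.7 × 0.39)) = √764.4 = 27.6 m/s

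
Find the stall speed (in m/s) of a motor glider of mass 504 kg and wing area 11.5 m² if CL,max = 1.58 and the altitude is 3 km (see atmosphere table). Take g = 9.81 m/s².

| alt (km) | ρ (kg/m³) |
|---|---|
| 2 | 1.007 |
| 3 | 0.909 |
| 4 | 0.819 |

At 3 km, from the table: ρ = 0.909 kg/m³.
At stall, lift equals weight: L = W = m·g = 504 × 9.81 = 4944 N.
From L = ½ρV²S·CL,max = W: V_stall = √(2W/(ρSCL,max)) = √(2·4944/(0.909·11.5·1.58))
V_stall = √598.7 = 24.5 m/s

V_stall = 24.5 m/s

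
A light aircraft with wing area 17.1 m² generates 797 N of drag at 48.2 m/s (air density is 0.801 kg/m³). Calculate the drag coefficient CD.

From D = ½ρv²S·CD, rearranging gives CD = 2D/(ρv²S).
CD = 2 × 797 / (0.801 × 48.2² × 17.1) = 0.0501

CD = 0.0501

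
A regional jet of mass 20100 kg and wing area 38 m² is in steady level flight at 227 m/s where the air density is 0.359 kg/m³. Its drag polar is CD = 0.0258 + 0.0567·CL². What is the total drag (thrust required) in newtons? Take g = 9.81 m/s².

D = 15300 N

In steady level flight, lift balances weight: W = mg = 20100 × 9.81 = 1.9718×10^5 N.
Dynamic pressure q = 0.5 × 0.359 × 227² = 9249 Pa.
CL = W/(q·S) = 1.9718×10^5 / (9249 × 38) = 0.561.
CD = 0.0258 + 0.0567 × 0.561² = 0.04364.
D = q·S·CD = 9249 × 38 × 0.04364 = 15340 N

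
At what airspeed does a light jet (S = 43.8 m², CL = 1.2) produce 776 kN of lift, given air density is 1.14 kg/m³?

L = ½ρv²S·CL ⇒ v = √(2L/(ρ·S·CL))
v = √(2 × 7.76×10^5 / (1.14 × 43.8 × 1.2)) = √25900 = 161 m/s

v = 161 m/s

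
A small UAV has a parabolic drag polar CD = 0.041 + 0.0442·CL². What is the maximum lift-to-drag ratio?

(L/D)max = 11.7

For CD = CD0 + K·CL², (L/D)max occurs at CL* = √(CD0/K) and equals 1/(2√(K·CD0)).
(L/D)max = 1/(2√(0.0442 × 0.041)) = 1/(2 × 0.04257) = 11.7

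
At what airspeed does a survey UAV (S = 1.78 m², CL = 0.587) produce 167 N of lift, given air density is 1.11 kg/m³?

v = 17 m/s

L = ½ρv²S·CL ⇒ v = √(2L/(ρ·S·CL))
v = √(2 × 167 / (1.11 × 1.78 × 0.587)) = √288 = 17 m/s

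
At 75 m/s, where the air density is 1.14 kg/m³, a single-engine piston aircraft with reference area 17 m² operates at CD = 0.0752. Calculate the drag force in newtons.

D = 4100 N

D = ½ρv²S·CD = ½ × 1.14 × 75² × 17 × 0.0752 = 4100 N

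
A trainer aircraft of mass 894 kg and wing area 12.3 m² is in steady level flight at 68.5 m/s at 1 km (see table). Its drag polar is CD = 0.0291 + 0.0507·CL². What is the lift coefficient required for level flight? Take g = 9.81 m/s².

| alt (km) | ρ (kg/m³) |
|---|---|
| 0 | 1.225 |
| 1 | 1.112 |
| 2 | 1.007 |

CL = 0.273

At 1 km, from the table: ρ = 1.112 kg/m³.
Weight W = mg = 894 × 9.81 = 8770.1 N; in level flight L = W.
Dynamic pressure q = 0.5 × 1.112 × 68.5² = 2609 Pa.
CL = W/(q·S) = 8770.1 / (2609 × 12.3) = 0.2733.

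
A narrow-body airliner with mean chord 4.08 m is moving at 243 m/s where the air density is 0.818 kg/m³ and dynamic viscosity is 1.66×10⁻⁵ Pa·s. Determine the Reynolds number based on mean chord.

Re = 4.89×10^7

Re = ρ·v·c/μ = 0.818 × 243 × 4.08 / (1.66×10⁻⁵) = 4.89×10^7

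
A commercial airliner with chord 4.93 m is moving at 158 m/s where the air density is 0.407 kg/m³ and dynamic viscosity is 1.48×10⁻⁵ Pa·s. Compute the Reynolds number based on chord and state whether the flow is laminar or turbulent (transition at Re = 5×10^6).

Re = 2.14×10^7 (turbulent)

Re = ρ·v·c/μ = 0.407 × 158 × 4.93 / (1.48×10⁻⁵) = 2.14×10^7
Since 2.14×10^7 > 5×10^6, the flow is turbulent.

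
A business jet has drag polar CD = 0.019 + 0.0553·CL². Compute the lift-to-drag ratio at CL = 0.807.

CD = 0.019 + 0.0553 × 0.807² = 0.05501
L/D = CL/CD = 0.807 / 0.05501 = 14.7

L/D = 14.7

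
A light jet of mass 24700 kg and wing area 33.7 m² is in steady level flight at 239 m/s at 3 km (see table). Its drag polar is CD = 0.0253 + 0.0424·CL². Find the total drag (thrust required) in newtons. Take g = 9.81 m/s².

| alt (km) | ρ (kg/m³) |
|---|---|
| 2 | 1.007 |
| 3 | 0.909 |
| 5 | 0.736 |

At 3 km, from the table: ρ = 0.909 kg/m³.
In steady level flight, lift balances weight: W = mg = 24700 × 9.81 = 2.4231×10^5 N.
Dynamic pressure q = 0.5 × 0.909 × 239² = 25960 Pa.
CL = W/(q·S) = 2.4231×10^5 / (25960 × 33.7) = 0.277.
CD = 0.0253 + 0.0424 × 0.277² = 0.02855.
D = q·S·CD = 25960 × 33.7 × 0.02855 = 24980 N

D = 25000 N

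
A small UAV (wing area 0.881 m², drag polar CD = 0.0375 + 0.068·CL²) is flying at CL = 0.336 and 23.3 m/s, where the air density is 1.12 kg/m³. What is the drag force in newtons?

CD = 0.0375 + 0.068 × 0.336² = 0.04518
D = ½ρv²S·CD = ½ × 1.12 × 23.3² × 0.881 × 0.04518 = 12.1 N

D = 12.1 N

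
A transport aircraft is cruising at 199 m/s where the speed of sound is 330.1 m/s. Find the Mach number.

M = 0.603

M = v/a = 199 / 330.1 = 0.603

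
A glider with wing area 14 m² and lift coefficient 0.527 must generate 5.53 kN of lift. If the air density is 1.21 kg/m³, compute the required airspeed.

L = ½ρv²S·CL ⇒ v = √(2L/(ρ·S·CL))
v = √(2 × 5530 / (1.21 × 14 × 0.527)) = √1239 = 35.2 m/s

v = 35.2 m/s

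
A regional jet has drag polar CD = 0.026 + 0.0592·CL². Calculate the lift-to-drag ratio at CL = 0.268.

L/D = 8.86

CD = 0.026 + 0.0592 × 0.268² = 0.03025
L/D = CL/CD = 0.268 / 0.03025 = 8.86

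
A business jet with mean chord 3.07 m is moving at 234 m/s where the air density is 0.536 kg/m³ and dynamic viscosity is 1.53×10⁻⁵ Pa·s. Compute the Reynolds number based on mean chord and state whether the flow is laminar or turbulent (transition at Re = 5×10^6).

Re = 2.52×10^7 (turbulent)

Re = ρ·v·c/μ = 0.536 × 234 × 3.07 / (1.53×10⁻⁵) = 2.52×10^7
Since 2.52×10^7 > 5×10^6, the flow is turbulent.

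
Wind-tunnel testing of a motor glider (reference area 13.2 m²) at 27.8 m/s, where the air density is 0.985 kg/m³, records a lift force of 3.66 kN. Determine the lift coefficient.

From L = ½ρv²S·CL, rearranging gives CL = 2L/(ρv²S).
CL = 2 × 3660 / (0.985 × 27.8² × 13.2) = 0.728

CL = 0.728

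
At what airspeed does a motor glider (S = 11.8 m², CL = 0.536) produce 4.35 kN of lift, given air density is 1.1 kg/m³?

v = 35.4 m/s

L = ½ρv²S·CL ⇒ v = √(2L/(ρ·S·CL))
v = √(2 × 4350 / (1.1 × 11.8 × 0.536)) = √1250 = 35.4 m/s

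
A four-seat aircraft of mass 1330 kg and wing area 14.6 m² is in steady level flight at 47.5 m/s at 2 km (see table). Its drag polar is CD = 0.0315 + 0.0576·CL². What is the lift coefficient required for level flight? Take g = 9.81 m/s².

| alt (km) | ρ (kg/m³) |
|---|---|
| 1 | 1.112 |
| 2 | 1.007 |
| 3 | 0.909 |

CL = 0.787

At 2 km, from the table: ρ = 1.007 kg/m³.
Level flight ⇒ L = W = m·g = 1330 × 9.81 = 13047 N.
Dynamic pressure q = 0.5 × 1.007 × 47.5² = 1136 Pa.
CL = W/(q·S) = 13047 / (1136 × 14.6) = 0.7866.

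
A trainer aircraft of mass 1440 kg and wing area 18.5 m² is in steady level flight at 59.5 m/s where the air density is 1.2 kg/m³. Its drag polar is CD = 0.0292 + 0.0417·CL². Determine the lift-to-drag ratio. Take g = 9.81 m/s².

L/D = 10.4

Weight W = mg = 1440 × 9.81 = 14126 N; in level flight L = W.
Dynamic pressure q = 0.5 × 1.2 × 59.5² = 2124 Pa.
CL = 2W/(ρv²S) = 2×14126/(1.2×59.5²×18.5) = 0.3595.
CD = 0.0292 + 0.0417 × 0.3595² = 0.03459.
L/D = CL/CD = 0.3595 / 0.03459 = 10.4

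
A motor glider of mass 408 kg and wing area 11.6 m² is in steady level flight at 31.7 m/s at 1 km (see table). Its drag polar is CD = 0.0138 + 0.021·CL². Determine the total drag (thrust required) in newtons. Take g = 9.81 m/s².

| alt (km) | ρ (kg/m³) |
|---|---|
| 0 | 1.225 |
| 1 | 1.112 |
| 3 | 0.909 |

At 1 km, from the table: ρ = 1.112 kg/m³.
Weight W = mg = 408 × 9.81 = 4002.5 N; in level flight L = W.
Dynamic pressure q = 0.5 × 1.112 × 31.7² = 558.7 Pa.
Required CL = L/(qS) = 4002.5/(558.7·11.6) = 0.6176.
CD = 0.0138 + 0.021 × 0.6176² = 0.02181.
D = q·S·CD = 558.7 × 11.6 × 0.02181 = 141.3 N

D = 141 N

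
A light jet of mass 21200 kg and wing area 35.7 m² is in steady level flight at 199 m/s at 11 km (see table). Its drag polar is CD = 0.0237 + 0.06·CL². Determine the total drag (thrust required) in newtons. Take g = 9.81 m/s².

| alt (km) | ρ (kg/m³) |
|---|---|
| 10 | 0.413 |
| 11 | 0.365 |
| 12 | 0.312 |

At 11 km, from the table: ρ = 0.365 kg/m³.
Level flight ⇒ L = W = m·g = 21200 × 9.81 = 2.0797×10^5 N.
Dynamic pressure q = 0.5 × 0.365 × 199² = 7227 Pa.
CL = 2W/(ρv²S) = 2×2.0797×10^5/(0.365×199²×35.7) = 0.8061.
CD = 0.0237 + 0.06 × 0.8061² = 0.06268.
D = q·S·CD = 7227 × 35.7 × 0.06268 = 16170 N

D = 16200 N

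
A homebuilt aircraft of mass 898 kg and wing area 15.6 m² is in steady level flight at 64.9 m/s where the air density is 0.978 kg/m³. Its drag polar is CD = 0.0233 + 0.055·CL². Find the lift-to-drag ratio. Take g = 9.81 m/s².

In steady level flight, lift balances weight: W = mg = 898 × 9.81 = 8809.4 N.
Dynamic pressure q = 0.5 × 0.978 × 64.9² = 2060 Pa.
CL = 2W/(ρv²S) = 2×8809.4/(0.978×64.9²×15.6) = 0.2742.
CD = 0.0233 + 0.055 × 0.2742² = 0.02743.
L/D = CL/CD = 0.2742 / 0.02743 = 9.99

L/D = 9.99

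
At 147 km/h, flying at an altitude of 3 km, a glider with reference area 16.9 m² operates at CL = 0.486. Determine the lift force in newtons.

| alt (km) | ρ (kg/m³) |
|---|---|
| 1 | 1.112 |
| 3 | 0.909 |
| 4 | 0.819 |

L = 6220 N

At 3 km, from the table: ρ = 0.909 kg/m³.
Convert speed: v = 147 km/h ÷ 3.6 = 40.83 m/s.
L = ½ρv²S·CL = ½ × 0.909 × 40.83² × 16.9 × 0.486 = 6220 N ≈ 6.22 kN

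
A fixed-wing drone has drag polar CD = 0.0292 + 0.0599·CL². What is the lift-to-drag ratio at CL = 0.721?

CD = 0.0292 + 0.0599 × 0.721² = 0.06034
L/D = CL/CD = 0.721 / 0.06034 = 11.9

L/D = 11.9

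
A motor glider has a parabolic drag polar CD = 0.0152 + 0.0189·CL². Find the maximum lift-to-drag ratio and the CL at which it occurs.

For CD = CD0 + K·CL², (L/D)max occurs at CL* = √(CD0/K) and equals 1/(2√(K·CD0)).
(L/D)max = 1/(2√(0.0189 × 0.0152)) = 1/(2 × 0.01695) = 29.5
CL* = √(0.0152/0.0189) = 0.897

(L/D)max = 29.5, at CL = 0.897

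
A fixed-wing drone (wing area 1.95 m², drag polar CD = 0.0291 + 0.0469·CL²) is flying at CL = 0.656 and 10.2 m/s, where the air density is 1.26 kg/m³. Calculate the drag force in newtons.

CD = 0.0291 + 0.0469 × 0.656² = 0.04928
D = ½ρv²S·CD = ½ × 1.26 × 10.2² × 1.95 × 0.04928 = 6.3 N

D = 6.3 N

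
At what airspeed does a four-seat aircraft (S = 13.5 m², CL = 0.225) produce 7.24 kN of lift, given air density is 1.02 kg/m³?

v = 68.4 m/s

L = ½ρv²S·CL ⇒ v = √(2L/(ρ·S·CL))
v = √(2 × 7240 / (1.02 × 13.5 × 0.225)) = √4674 = 68.4 m/s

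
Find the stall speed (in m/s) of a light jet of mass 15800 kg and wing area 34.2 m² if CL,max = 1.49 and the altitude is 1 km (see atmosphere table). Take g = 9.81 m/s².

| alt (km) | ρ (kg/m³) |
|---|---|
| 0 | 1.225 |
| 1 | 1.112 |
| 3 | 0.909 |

At 1 km, from the table: ρ = 1.112 kg/m³.
At stall, lift equals weight: L = W = m·g = 15800 × 9.81 = 1.55×10^5 N.
V_stall = √(2W/(ρ·S·CL,max)) = √(2 × 1.55×10^5 / (1.112 × 34.2 × 1.49))
V_stall = √5471 = 74 m/s

V_stall = 74 m/s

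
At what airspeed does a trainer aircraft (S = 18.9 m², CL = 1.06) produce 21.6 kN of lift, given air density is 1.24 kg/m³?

L = ½ρv²S·CL ⇒ v = √(2L/(ρ·S·CL))
v = √(2 × 21600 / (1.24 × 18.9 × 1.06)) = √1739 = 41.7 m/s

v = 41.7 m/s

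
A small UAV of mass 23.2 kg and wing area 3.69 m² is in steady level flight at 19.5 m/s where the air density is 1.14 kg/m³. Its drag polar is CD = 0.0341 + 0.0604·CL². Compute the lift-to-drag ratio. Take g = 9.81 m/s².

Weight W = mg = 23.2 × 9.81 = 227.59 N; in level flight L = W.
q = ½ρv² = ½ × 1.14 × 19.5² = 216.7 Pa.
CL = W/(q·S) = 227.59 / (216.7 × 3.69) = 0.2846.
CD = 0.0341 + 0.0604 × 0.2846² = 0.03899.
L/D = CL/CD = 0.2846 / 0.03899 = 7.3

L/D = 7.3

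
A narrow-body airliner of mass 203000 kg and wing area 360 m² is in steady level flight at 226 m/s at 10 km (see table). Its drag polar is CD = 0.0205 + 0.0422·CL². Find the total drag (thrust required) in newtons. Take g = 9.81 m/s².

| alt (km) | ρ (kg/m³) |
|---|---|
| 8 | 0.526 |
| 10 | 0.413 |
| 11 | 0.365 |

D = 1.22×10^5 N

At 10 km, from the table: ρ = 0.413 kg/m³.
Level flight ⇒ L = W = m·g = 203000 × 9.81 = 1.9914×10^6 N.
Dynamic pressure q = 0.5 × 0.413 × 226² = 10550 Pa.
Required CL = L/(qS) = 1.9914×10^6/(10550·360) = 0.5245.
CD = 0.0205 + 0.0422 × 0.5245² = 0.03211.
D = q·S·CD = 10550 × 360 × 0.03211 = 1.219×10^5 N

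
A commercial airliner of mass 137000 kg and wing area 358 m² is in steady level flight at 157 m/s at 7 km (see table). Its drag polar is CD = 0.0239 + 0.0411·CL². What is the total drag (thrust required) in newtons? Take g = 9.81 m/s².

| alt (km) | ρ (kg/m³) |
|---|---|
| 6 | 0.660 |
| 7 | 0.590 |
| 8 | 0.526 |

D = 90700 N

At 7 km, from the table: ρ = 0.590 kg/m³.
Level flight ⇒ L = W = m·g = 137000 × 9.81 = 1.344×10^6 N.
Dynamic pressure q = 0.5 × 0.59 × 157² = 7271 Pa.
CL = W/(q·S) = 1.344×10^6 / (7271 × 358) = 0.5163.
CD = 0.0239 + 0.0411 × 0.5163² = 0.03485.
D = q·S·CD = 7271 × 358 × 0.03485 = 90730 N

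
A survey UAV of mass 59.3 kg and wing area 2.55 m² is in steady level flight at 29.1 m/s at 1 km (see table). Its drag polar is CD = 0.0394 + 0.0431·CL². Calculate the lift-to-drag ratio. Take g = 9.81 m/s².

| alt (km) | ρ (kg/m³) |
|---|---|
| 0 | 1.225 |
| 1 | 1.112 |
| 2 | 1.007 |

L/D = 9.78

At 1 km, from the table: ρ = 1.112 kg/m³.
Level flight ⇒ L = W = m·g = 59.3 × 9.81 = 581.73 N.
q = ½ρv² = ½ × 1.112 × 29.1² = 470.8 Pa.
CL = 2W/(ρv²S) = 2×581.73/(1.112×29.1²×2.55) = 0.4845.
CD = 0.0394 + 0.0431 × 0.4845² = 0.04952.
L/D = CL/CD = 0.4845 / 0.04952 = 9.78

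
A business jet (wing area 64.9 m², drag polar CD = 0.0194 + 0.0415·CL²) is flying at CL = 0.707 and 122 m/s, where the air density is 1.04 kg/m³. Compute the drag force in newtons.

CD = 0.0194 + 0.0415 × 0.707² = 0.04014
D = ½ρv²S·CD = ½ × 1.04 × 122² × 64.9 × 0.04014 = 20200 N

D = 20200 N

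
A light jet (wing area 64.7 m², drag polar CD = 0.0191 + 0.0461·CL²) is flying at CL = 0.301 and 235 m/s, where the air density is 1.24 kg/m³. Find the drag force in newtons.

D = 51600 N

CD = 0.0191 + 0.0461 × 0.301² = 0.02328
D = ½ρv²S·CD = ½ × 1.24 × 235² × 64.7 × 0.02328 = 51600 N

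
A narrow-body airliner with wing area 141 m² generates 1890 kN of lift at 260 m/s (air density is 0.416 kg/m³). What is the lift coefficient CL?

From L = ½ρv²S·CL, rearranging gives CL = 2L/(ρv²S).
CL = 2 × 1.89×10^6 / (0.416 × 260² × 141) = 0.953

CL = 0.953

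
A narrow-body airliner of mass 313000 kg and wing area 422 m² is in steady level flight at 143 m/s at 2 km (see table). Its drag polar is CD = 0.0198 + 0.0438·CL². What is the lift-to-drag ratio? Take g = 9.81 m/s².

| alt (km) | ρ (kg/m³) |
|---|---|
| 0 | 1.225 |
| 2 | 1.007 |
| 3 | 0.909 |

At 2 km, from the table: ρ = 1.007 kg/m³.
Weight W = mg = 313000 × 9.81 = 3.0705×10^6 N; in level flight L = W.
Dynamic pressure q = 0.5 × 1.007 × 143² = 10300 Pa.
CL = W/(q·S) = 3.0705×10^6 / (10300 × 422) = 0.7067.
CD = 0.0198 + 0.0438 × 0.7067² = 0.04167.
L/D = CL/CD = 0.7067 / 0.04167 = 17

L/D = 17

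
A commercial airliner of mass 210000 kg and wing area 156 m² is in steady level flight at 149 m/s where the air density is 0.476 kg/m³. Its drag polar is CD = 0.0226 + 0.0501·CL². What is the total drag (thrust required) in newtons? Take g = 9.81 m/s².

D = 2.77×10^5 N

Level flight ⇒ L = W = m·g = 210000 × 9.81 = 2.0601×10^6 N.
q = ½ρv² = ½ × 0.476 × 149² = 5284 Pa.
Required CL = L/(qS) = 2.0601×10^6/(5284·156) = 2.499.
CD = 0.0226 + 0.0501 × 2.499² = 0.3355.
D = q·S·CD = 5284 × 156 × 0.3355 = 2.766×10^5 N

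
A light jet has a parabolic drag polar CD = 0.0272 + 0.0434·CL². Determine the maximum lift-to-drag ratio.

For CD = CD0 + K·CL², (L/D)max occurs at CL* = √(CD0/K) and equals 1/(2√(K·CD0)).
(L/D)max = 1/(2√(0.0434 × 0.0272)) = 1/(2 × 0.03436) = 14.6

(L/D)max = 14.6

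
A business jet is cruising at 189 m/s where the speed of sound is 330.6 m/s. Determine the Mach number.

M = v/a = 189 / 330.6 = 0.572

M = 0.572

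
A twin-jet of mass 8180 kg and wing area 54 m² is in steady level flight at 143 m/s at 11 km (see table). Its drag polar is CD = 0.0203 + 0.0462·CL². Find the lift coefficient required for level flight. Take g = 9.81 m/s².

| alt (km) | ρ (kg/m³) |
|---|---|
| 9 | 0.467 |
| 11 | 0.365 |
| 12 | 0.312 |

CL = 0.398

At 11 km, from the table: ρ = 0.365 kg/m³.
Weight W = mg = 8180 × 9.81 = 80246 N; in level flight L = W.
Dynamic pressure q = 0.5 × 0.365 × 143² = 3732 Pa.
CL = 2W/(ρv²S) = 2×80246/(0.365×143²×54) = 0.3982.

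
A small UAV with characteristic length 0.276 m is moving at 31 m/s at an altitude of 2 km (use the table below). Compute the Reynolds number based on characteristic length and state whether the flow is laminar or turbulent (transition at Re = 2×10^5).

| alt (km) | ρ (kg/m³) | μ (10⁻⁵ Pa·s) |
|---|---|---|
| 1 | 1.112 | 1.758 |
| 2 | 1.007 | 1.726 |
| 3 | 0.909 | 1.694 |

Re = 4.99×10^5 (turbulent)

At 2 km, from the table: ρ = 1.007 kg/m³, μ = 1.726×10⁻⁵ Pa·s.
Re = ρ·v·c/μ = 1.007 × 31 × 0.276 / (1.726×10⁻⁵) = 4.99×10^5
Since 4.99×10^5 > 2×10^5, the flow is turbulent.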